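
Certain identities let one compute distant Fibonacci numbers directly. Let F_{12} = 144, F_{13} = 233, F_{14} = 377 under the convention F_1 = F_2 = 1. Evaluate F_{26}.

By the addition formula F_{m+n} = F_m F_{n+1} + F_{m−1} F_n with m=14, n=12: F_{26} = 377·233 + 233·144 = 87841 + 33552 = 121393.

121393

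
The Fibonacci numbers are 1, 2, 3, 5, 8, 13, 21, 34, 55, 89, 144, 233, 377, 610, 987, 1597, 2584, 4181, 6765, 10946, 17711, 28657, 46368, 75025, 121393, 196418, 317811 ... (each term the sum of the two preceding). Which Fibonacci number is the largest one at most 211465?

196418

196418 ≤ 211465 < 317811, so the largest Fibonacci number not exceeding 211465 is 196418.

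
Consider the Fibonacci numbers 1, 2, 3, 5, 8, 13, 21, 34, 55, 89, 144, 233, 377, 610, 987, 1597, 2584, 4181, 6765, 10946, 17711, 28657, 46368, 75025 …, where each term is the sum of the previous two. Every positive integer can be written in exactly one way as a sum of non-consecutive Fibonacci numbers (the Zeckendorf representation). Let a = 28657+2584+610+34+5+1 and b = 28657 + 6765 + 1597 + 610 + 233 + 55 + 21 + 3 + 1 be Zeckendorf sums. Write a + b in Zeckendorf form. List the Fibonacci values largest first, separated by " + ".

46368 + 17711 + 4181 + 987 + 377 + 144 + 55 + 8 + 2

The two numbers are 31891 and 37942, so their sum is 69833.
Greedy algorithm:
subtract 46368 from 69833: 23465 remains
subtract 17711 from 23465: 5754 remains
subtract 4181 from 5754: 1573 remains
subtract 987 from 1573: 586 remains
subtract 377 from 586: 209 remains
subtract 144 from 209: 65 remains
subtract 55 from 65: 10 remains
subtract 8 from 10: 2 remains
subtract 2 from 2: 0 remains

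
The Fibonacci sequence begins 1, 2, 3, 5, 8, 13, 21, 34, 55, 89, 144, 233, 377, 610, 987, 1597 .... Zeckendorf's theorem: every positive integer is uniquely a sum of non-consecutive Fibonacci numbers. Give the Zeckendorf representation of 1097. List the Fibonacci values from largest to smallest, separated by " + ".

Greedy algorithm:
1097 − 987 = 110
110 − 89 = 21
21 − 21 = 0
So 1097 = 987 + 89 + 21, with no two terms consecutive in the sequence.

987 + 89 + 21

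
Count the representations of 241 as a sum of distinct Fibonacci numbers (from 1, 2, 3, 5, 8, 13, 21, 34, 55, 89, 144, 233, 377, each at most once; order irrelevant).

Starting from the Zeckendorf form and repeatedly splitting a term F_k into F_{k−1} + F_{k−2} (when neither is already used) reaches every representation.
241 = 233+8 = 233+5+3 = 144+89+8 = 233+5+2+1 = 144+89+5+3 = … (7 more), for 12 in all.

12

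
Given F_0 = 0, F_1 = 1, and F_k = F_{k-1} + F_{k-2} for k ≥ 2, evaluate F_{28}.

Iterating the recurrence up to F_{21} = 10946 and F_{20} = 6765:
F_{22} = F_{21} + F_{20} = 10946 + 6765 = 17711
F_{23} = F_{22} + F_{21} = 17711 + 10946 = 28657
F_{24} = F_{23} + F_{22} = 28657 + 17711 = 46368
F_{25} = F_{24} + F_{23} = 46368 + 28657 = 75025
F_{26} = F_{25} + F_{24} = 75025 + 46368 = 121393
F_{27} = F_{26} + F_{25} = 121393 + 75025 = 196418
F_{28} = F_{27} + F_{26} = 196418 + 121393 = 317811

317811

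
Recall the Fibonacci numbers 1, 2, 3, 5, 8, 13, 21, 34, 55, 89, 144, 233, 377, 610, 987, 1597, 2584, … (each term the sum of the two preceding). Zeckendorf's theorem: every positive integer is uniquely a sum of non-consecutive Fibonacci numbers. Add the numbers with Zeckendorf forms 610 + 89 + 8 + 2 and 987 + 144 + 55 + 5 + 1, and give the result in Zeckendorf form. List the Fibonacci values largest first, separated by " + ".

1597 + 233 + 55 + 13 + 3

The two numbers are 709 and 1192, so their sum is 1901.
subtract 1597 from 1901: 304 remains
subtract 233 from 304: 71 remains
subtract 55 from 71: 16 remains
subtract 13 from 16: 3 remains
subtract 3 from 3: 0 remains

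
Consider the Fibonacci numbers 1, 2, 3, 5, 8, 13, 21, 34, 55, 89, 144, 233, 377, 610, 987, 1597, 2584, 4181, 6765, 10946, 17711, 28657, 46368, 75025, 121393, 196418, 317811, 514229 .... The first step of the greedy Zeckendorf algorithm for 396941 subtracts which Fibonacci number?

317811 ≤ 396941 < 514229, so the largest Fibonacci number not exceeding 396941 is 317811.

317811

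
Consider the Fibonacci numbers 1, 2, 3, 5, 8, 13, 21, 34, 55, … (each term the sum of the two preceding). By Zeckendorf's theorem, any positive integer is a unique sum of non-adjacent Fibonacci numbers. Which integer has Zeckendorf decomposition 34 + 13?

34 + 13 = 47.

47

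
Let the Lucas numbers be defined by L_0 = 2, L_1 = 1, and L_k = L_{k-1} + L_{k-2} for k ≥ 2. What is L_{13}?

521

Iterating the recurrence up to L_{6} = 18 and L_{5} = 11:
L_{7} = L_{6} + L_{5} = 18 + 11 = 29
L_{8} = L_{7} + L_{6} = 29 + 18 = 47
L_{9} = L_{8} + L_{7} = 47 + 29 = 76
L_{10} = L_{9} + L_{8} = 76 + 47 = 123
L_{11} = L_{10} + L_{9} = 123 + 76 = 199
L_{12} = L_{11} + L_{10} = 199 + 123 = 322
L_{13} = L_{12} + L_{11} = 322 + 199 = 521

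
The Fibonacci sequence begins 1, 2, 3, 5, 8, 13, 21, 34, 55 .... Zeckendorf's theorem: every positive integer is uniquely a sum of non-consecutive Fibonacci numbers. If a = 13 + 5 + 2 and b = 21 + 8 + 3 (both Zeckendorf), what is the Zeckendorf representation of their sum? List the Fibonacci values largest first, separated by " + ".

The two numbers are 20 and 32, so their sum is 52.
34 ≤ 52 < 55, so take 34; remainder 18
13 ≤ 18 < 21, so take 13; remainder 5
5 ≤ 5 < 8, so take 5; remainder 0

34 + 13 + 5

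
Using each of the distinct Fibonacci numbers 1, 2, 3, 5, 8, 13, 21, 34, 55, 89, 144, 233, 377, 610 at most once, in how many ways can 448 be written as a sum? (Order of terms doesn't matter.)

20

448 = 377+55+13+3 = 377+55+13+2+1 = 377+55+8+5+3 = 377+34+21+13+3 = 233+144+55+13+3 = … (15 more), for 20 in all.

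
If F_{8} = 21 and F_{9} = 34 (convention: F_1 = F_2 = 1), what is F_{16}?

987

By the doubling identity F_{2k} = F_k(2F_{k+1} − F_k): F_{16} = 21·(2·34 − 21) = 21·47 = 987.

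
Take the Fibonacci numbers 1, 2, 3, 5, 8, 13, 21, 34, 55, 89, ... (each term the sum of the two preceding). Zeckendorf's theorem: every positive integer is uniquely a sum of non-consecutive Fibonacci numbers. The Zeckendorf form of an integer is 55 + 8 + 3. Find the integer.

55 + 8 + 3 = 66.

66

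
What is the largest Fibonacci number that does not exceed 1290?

987 ≤ 1290 < 1597, so the largest Fibonacci number not exceeding 1290 is 987.

987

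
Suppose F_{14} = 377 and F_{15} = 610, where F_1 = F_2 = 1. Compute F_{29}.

By F_{2k+1} = F_k² + F_{k+1}²: F_{29} = 377² + 610² = 142129 + 372100 = 514229.

514229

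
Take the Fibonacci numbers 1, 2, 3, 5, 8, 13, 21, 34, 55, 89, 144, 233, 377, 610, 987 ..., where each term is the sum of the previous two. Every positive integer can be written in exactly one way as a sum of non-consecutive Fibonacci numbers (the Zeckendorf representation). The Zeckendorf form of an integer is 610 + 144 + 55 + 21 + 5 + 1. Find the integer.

836

610 + 144 + 55 + 21 + 5 + 1 = 836.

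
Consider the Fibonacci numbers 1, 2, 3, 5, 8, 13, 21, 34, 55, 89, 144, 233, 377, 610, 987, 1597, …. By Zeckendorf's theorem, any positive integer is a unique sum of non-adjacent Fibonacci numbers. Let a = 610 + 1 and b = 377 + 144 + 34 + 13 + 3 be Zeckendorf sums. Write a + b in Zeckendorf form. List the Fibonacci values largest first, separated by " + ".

987 + 144 + 34 + 13 + 3 + 1

The two numbers are 611 and 571, so their sum is 1182.
Greedily peel off the largest Fibonacci term at each step:
largest Fibonacci ≤ 1182 is 987; 1182 − 987 = 195
largest Fibonacci ≤ 195 is 144; 195 − 144 = 51
largest Fibonacci ≤ 51 is 34; 51 − 34 = 17
largest Fibonacci ≤ 17 is 13; 17 − 13 = 4
largest Fibonacci ≤ 4 is 3; 4 − 3 = 1
largest Fibonacci ≤ 1 is 1; 1 − 1 = 0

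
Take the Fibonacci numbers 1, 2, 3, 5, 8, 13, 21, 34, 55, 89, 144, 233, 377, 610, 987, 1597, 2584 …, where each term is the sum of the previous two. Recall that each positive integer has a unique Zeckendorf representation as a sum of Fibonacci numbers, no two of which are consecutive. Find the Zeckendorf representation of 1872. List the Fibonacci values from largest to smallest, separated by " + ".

Greedy algorithm:
1872 − 1597 = 275
275 − 233 = 42
42 − 34 = 8
8 − 8 = 0
So 1872 = 1597 + 233 + 34 + 8, with no two terms consecutive in the sequence.

1597 + 233 + 34 + 8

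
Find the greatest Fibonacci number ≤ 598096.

514229

514229 ≤ 598096 < 832040, so the largest Fibonacci number not exceeding 598096 is 514229.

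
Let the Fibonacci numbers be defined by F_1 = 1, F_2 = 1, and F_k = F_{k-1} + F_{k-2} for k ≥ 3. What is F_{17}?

Iterating the recurrence up to F_{12} = 144 and F_{11} = 89:
F_{13} = F_{12} + F_{11} = 144 + 89 = 233
F_{14} = F_{13} + F_{12} = 233 + 144 = 377
F_{15} = F_{14} + F_{13} = 377 + 233 = 610
F_{16} = F_{15} + F_{14} = 610 + 377 = 987
F_{17} = F_{16} + F_{15} = 987 + 610 = 1597

1597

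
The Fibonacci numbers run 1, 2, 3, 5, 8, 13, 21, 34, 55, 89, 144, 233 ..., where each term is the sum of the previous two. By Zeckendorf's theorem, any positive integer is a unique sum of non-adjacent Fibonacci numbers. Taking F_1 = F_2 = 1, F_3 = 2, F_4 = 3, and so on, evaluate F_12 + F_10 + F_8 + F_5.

F_12 + F_10 + F_8 + F_5 = 144 + 55 + 21 + 5 = 225.

225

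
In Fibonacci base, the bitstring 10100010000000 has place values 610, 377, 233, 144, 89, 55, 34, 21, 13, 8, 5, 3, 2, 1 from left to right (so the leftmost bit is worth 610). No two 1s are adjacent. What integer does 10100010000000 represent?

Summing the place values of the 1 bits: 610 + 233 + 34 = 877.

877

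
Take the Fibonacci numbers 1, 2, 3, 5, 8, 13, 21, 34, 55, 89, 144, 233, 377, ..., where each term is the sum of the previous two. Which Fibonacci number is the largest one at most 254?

233

233 ≤ 254 < 377, so the largest Fibonacci number not exceeding 254 is 233.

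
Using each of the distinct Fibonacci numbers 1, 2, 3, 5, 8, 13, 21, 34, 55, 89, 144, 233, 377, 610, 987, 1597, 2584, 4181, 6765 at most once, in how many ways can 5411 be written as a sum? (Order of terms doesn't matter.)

32

Starting from the Zeckendorf form and repeatedly splitting a term F_k into F_{k−1} + F_{k−2} (when neither is already used) reaches every representation.
5411 = 4181+987+233+8+2 = 4181+987+233+5+3+2 = 4181+987+144+89+8+2 = 4181+610+377+233+8+2 = 4181+987+144+89+5+3+2 = … (27 more), for 32 in all.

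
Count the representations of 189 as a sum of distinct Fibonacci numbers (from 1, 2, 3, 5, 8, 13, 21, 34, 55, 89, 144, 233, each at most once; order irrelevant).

Starting from the Zeckendorf form and repeatedly splitting a term F_k into F_{k−1} + F_{k−2} (when neither is already used) reaches every representation.
189 = 144+34+8+3 = 144+34+8+2+1 = 144+21+13+8+3 = 89+55+34+8+3 = … (8 more), for 12 in all.

12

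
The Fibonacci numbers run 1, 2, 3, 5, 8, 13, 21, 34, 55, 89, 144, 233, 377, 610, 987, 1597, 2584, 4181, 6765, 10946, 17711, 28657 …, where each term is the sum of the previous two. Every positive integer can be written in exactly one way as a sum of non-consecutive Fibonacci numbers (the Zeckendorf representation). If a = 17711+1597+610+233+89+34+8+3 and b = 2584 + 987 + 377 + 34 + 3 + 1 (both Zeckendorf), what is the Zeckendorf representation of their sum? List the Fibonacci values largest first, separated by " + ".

The two numbers are 20285 and 3986, so their sum is 24271.
Greedily peel off the largest Fibonacci term at each step:
17711 ≤ 24271 < 28657, so take 17711; remainder 6560
4181 ≤ 6560 < 6765, so take 4181; remainder 2379
1597 ≤ 2379 < 2584, so take 1597; remainder 782
610 ≤ 782 < 987, so take 610; remainder 172
144 ≤ 172 < 233, so take 144; remainder 28
21 ≤ 28 < 34, so take 21; remainder 7
5 ≤ 7 < 8, so take 5; remainder 2
2 ≤ 2 < 3, so take 2; remainder 0

17711 + 4181 + 1597 + 610 + 144 + 21 + 5 + 2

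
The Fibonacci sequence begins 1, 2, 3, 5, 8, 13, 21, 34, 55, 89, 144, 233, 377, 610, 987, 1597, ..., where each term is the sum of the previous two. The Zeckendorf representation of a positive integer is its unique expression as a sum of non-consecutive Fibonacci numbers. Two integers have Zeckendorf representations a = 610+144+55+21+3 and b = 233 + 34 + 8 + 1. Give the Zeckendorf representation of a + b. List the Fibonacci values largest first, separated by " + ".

The two numbers are 833 and 276, so their sum is 1109.
Greedy algorithm:
987 ≤ 1109 < 1597, so take 987; remainder 122
89 ≤ 122 < 144, so take 89; remainder 33
21 ≤ 33 < 34, so take 21; remainder 12
8 ≤ 12 < 13, so take 8; remainder 4
3 ≤ 4 < 5, so take 3; remainder 1
1 ≤ 1 < 2, so take 1; remainder 0

987 + 89 + 21 + 8 + 3 + 1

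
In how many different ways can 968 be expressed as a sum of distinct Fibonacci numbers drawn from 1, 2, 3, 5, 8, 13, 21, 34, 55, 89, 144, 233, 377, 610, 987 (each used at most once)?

Starting from the Zeckendorf form and repeatedly splitting a term F_k into F_{k−1} + F_{k−2} (when neither is already used) reaches every representation.
968 = 610+233+89+34+2 = 610+233+89+21+13+2 = 610+233+89+21+8+5+2 = … (6 more), for 9 in all.

9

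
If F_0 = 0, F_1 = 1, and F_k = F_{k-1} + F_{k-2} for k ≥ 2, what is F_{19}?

4181

Iterating the recurrence up to F_{12} = 144 and F_{11} = 89:
F_{13} = F_{12} + F_{11} = 144 + 89 = 233
F_{14} = F_{13} + F_{12} = 233 + 144 = 377
F_{15} = F_{14} + F_{13} = 377 + 233 = 610
F_{16} = F_{15} + F_{14} = 610 + 377 = 987
F_{17} = F_{16} + F_{15} = 987 + 610 = 1597
F_{18} = F_{17} + F_{16} = 1597 + 987 = 2584
F_{19} = F_{18} + F_{17} = 2584 + 1597 = 4181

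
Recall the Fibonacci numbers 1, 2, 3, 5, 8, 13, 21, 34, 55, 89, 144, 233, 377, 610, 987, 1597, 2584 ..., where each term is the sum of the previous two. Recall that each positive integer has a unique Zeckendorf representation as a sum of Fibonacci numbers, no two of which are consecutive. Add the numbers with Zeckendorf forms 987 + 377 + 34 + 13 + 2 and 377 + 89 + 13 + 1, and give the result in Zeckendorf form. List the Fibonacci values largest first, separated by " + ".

1597 + 233 + 55 + 8

The two numbers are 1413 and 480, so their sum is 1893.
Greedily peel off the largest Fibonacci term at each step:
1893 − 1597 = 296
296 − 233 = 63
63 − 55 = 8
8 − 8 = 0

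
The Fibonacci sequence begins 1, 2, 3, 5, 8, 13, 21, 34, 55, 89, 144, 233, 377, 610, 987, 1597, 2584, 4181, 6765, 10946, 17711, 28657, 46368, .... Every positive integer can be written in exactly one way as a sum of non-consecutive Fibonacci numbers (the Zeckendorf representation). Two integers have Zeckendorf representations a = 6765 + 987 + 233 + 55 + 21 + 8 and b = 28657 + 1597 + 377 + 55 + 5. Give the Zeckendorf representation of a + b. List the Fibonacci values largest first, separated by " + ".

The two numbers are 8069 and 30691, so their sum is 38760.
Greedily peel off the largest Fibonacci term at each step:
largest Fibonacci ≤ 38760 is 28657; 38760 − 28657 = 10103
largest Fibonacci ≤ 10103 is 6765; 10103 − 6765 = 3338
largest Fibonacci ≤ 3338 is 2584; 3338 − 2584 = 754
largest Fibonacci ≤ 754 is 610; 754 − 610 = 144
largest Fibonacci ≤ 144 is 144; 144 − 144 = 0

28657 + 6765 + 2584 + 610 + 144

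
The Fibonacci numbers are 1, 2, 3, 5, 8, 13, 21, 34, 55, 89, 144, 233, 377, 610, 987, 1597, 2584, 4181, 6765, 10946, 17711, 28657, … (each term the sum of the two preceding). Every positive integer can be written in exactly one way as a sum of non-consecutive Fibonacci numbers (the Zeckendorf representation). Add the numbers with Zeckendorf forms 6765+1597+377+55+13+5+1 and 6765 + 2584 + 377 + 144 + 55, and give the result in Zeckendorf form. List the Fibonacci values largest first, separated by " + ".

The two numbers are 8813 and 9925, so their sum is 18738.
Repeatedly subtract the largest Fibonacci number that fits:
18738 − 17711 = 1027
1027 − 987 = 40
40 − 34 = 6
6 − 5 = 1
1 − 1 = 0

17711 + 987 + 34 + 5 + 1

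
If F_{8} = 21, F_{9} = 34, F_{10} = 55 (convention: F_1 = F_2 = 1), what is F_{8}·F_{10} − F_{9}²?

-1

21·55 − 34² = 1155 − 1156 = -1. (Cassini's identity: F_{k−1}F_{k+1} − F_k² = (−1)^k.)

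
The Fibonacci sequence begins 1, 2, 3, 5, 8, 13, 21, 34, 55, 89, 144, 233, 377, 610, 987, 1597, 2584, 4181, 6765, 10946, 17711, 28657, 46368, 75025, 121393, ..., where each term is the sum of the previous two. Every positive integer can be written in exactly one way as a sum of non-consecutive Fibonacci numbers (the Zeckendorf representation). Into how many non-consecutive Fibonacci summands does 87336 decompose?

5

Greedily peel off the largest Fibonacci term at each step:
take 75025 (≤ 87336); 87336 − 75025 = 12311
take 10946 (≤ 12311); 12311 − 10946 = 1365
take 987 (≤ 1365); 1365 − 987 = 378
take 377 (≤ 378); 378 − 377 = 1
take 1 (≤ 1); 1 − 1 = 0
87336 = 75025 + 10946 + 987 + 377 + 1, which has 5 terms.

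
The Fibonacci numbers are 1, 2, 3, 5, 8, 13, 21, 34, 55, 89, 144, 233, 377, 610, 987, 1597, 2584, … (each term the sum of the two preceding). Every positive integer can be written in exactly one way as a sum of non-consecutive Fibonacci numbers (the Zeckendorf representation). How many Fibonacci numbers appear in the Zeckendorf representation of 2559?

7

largest Fibonacci ≤ 2559 is 1597; 2559 − 1597 = 962
largest Fibonacci ≤ 962 is 610; 962 − 610 = 352
largest Fibonacci ≤ 352 is 233; 352 − 233 = 119
largest Fibonacci ≤ 119 is 89; 119 − 89 = 30
largest Fibonacci ≤ 30 is 21; 30 − 21 = 9
largest Fibonacci ≤ 9 is 8; 9 − 8 = 1
largest Fibonacci ≤ 1 is 1; 1 − 1 = 0
2559 = 1597 + 610 + 233 + 89 + 21 + 8 + 1, which has 7 terms.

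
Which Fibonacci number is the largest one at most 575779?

514229

514229 ≤ 575779 < 832040, so the largest Fibonacci number not exceeding 575779 is 514229.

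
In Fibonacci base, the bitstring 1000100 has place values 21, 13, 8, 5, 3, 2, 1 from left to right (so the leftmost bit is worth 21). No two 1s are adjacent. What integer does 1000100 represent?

24

Summing the place values of the 1 bits: 21 + 3 = 24.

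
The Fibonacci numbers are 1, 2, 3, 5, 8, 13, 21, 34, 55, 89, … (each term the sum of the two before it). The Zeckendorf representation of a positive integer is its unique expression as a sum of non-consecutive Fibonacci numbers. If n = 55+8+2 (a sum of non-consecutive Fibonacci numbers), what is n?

65

55+8+2 = 65.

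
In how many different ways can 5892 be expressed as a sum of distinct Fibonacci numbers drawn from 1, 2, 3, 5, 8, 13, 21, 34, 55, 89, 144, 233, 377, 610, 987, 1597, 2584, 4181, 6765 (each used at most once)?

24

Each representation comes from the Zeckendorf form by replacing some F_k with F_{k−1} + F_{k−2} where possible.
5892 = 4181+1597+89+21+3+1 = 4181+1597+89+13+8+3+1 = 4181+1597+55+34+21+3+1 = 4181+987+610+89+21+3+1 = … (20 more), for 24 in all.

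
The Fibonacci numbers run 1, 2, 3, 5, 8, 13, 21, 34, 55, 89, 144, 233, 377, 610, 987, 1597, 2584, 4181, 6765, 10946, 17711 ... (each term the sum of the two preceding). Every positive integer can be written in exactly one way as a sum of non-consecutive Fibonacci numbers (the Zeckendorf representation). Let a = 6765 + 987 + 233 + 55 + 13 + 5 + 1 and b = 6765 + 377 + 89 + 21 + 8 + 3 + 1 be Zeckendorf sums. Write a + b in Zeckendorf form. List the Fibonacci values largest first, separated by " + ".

The two numbers are 8059 and 7264, so their sum is 15323.
10946 ≤ 15323 < 17711, so take 10946; remainder 4377
4181 ≤ 4377 < 6765, so take 4181; remainder 196
144 ≤ 196 < 233, so take 144; remainder 52
34 ≤ 52 < 55, so take 34; remainder 18
13 ≤ 18 < 21, so take 13; remainder 5
5 ≤ 5 < 8, so take 5; remainder 0

10946 + 4181 + 144 + 34 + 13 + 5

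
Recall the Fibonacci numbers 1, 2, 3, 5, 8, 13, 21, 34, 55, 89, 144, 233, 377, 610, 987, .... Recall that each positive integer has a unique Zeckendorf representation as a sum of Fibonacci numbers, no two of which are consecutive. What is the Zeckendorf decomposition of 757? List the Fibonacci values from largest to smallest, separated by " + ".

610 + 144 + 3

Greedily peel off the largest Fibonacci term at each step:
757: greatest Fibonacci not exceeding it is 610, leaving 147
147: greatest Fibonacci not exceeding it is 144, leaving 3
3: greatest Fibonacci not exceeding it is 3, leaving 0
So 757 = 610 + 144 + 3, with no two terms consecutive in the sequence.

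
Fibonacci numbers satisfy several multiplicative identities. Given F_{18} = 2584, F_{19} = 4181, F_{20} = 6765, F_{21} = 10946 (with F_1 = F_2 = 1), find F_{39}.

63245986

By the addition formula F_{m+n} = F_m F_{n+1} + F_{m−1} F_n with m=21, n=18: F_{39} = 10946·4181 + 6765·2584 = 45765226 + 17480760 = 63245986.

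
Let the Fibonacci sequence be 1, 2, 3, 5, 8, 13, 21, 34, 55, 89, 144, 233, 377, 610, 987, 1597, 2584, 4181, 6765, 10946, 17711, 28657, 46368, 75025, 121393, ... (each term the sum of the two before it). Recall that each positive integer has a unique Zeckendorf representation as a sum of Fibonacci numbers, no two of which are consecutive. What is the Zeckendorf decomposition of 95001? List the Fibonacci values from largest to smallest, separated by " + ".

95001 − 75025 = 19976
19976 − 17711 = 2265
2265 − 1597 = 668
668 − 610 = 58
58 − 55 = 3
3 − 3 = 0
So 95001 = 75025 + 17711 + 1597 + 610 + 55 + 3, with no two terms consecutive in the sequence.

75025 + 17711 + 1597 + 610 + 55 + 3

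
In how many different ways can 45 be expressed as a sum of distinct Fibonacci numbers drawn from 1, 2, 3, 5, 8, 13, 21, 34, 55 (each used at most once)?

6

45 = 34+8+3 = 34+8+2+1 = 21+13+8+3 = 34+5+3+2+1 = … (2 more), for 6 in all.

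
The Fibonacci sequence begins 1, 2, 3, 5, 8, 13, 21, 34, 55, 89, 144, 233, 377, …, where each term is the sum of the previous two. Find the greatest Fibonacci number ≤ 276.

233 ≤ 276 < 377, so the largest Fibonacci number not exceeding 276 is 233.

233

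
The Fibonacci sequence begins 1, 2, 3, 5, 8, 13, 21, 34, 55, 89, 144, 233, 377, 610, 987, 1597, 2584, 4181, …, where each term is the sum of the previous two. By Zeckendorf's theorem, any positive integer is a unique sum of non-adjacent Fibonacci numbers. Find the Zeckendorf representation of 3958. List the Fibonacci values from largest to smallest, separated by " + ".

take 2584 (≤ 3958); 3958 − 2584 = 1374
take 987 (≤ 1374); 1374 − 987 = 387
take 377 (≤ 387); 387 − 377 = 10
take 8 (≤ 10); 10 − 8 = 2
take 2 (≤ 2); 2 − 2 = 0
So 3958 = 2584 + 987 + 377 + 8 + 2, with no two terms consecutive in the sequence.

2584 + 987 + 377 + 8 + 2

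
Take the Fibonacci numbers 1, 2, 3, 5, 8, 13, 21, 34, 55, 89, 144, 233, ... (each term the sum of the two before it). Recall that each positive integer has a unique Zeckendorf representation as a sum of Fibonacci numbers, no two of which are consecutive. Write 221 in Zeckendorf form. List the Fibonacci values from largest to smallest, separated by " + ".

144 + 55 + 21 + 1

Greedily peel off the largest Fibonacci term at each step:
144 ≤ 221 < 233, so take 144; remainder 77
55 ≤ 77 < 89, so take 55; remainder 22
21 ≤ 22 < 34, so take 21; remainder 1
1 ≤ 1 < 2, so take 1; remainder 0
So 221 = 144 + 55 + 21 + 1, with no two terms consecutive in the sequence.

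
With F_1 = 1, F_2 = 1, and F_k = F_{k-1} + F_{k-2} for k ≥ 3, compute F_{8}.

F_{2} = F_{1} + F_{0} = 1 + 0 = 1
F_{3} = F_{2} + F_{1} = 1 + 1 = 2
F_{4} = F_{3} + F_{2} = 2 + 1 = 3
F_{5} = F_{4} + F_{3} = 3 + 2 = 5
F_{6} = F_{5} + F_{4} = 5 + 3 = 8
F_{7} = F_{6} + F_{5} = 8 + 5 = 13
F_{8} = F_{7} + F_{6} = 13 + 8 = 21

21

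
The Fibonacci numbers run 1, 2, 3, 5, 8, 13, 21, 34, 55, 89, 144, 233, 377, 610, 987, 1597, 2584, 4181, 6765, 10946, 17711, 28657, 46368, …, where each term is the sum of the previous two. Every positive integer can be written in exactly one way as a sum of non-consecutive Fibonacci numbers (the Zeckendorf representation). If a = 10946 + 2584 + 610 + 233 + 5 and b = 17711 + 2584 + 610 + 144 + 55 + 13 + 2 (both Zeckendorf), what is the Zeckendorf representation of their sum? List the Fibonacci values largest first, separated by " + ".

The two numbers are 14378 and 21119, so their sum is 35497.
35497 − 28657 = 6840
6840 − 6765 = 75
75 − 55 = 20
20 − 13 = 7
7 − 5 = 2
2 − 2 = 0

28657 + 6765 + 55 + 13 + 5 + 2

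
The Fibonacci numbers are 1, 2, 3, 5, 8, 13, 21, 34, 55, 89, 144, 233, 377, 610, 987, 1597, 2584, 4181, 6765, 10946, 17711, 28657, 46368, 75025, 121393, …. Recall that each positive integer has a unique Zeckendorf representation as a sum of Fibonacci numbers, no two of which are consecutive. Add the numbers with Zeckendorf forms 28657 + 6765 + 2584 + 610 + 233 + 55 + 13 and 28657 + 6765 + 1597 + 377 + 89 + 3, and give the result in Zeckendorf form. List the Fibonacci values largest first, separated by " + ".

The two numbers are 38917 and 37488, so their sum is 76405.
subtract 75025 from 76405: 1380 remains
subtract 987 from 1380: 393 remains
subtract 377 from 393: 16 remains
subtract 13 from 16: 3 remains
subtract 3 from 3: 0 remains

75025 + 987 + 377 + 13 + 3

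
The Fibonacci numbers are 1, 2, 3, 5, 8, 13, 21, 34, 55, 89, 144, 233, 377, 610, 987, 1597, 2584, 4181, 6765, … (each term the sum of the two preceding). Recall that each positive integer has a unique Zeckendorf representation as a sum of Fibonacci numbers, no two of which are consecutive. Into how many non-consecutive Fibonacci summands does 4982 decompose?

Greedy algorithm:
take 4181 (≤ 4982); 4982 − 4181 = 801
take 610 (≤ 801); 801 − 610 = 191
take 144 (≤ 191); 191 − 144 = 47
take 34 (≤ 47); 47 − 34 = 13
take 13 (≤ 13); 13 − 13 = 0
4982 = 4181 + 610 + 144 + 34 + 13, which has 5 terms.

5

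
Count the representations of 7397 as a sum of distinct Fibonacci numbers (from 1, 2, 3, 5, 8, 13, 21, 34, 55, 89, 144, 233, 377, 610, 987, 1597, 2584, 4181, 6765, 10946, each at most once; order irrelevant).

Each representation comes from the Zeckendorf form by replacing some F_k with F_{k−1} + F_{k−2} where possible.
7397 = 6765+610+21+1 = 6765+610+13+8+1 = 6765+377+233+21+1 = 4181+2584+610+21+1 = 6765+610+13+5+3+1 = … (31 more), for 36 in all.

36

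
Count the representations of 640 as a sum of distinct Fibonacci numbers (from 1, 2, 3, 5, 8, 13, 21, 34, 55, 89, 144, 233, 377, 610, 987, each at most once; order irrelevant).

640 = 610+21+8+1 = 610+21+5+3+1 = 377+233+21+8+1 = 610+13+8+5+3+1 = 377+233+21+5+3+1 = … (7 more), for 12 in all.

12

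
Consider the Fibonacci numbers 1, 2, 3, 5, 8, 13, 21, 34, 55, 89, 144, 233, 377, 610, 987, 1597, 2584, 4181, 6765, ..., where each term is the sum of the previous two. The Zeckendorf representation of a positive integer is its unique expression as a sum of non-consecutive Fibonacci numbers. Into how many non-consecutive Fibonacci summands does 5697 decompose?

4181 ≤ 5697 < 6765, so take 4181; remainder 1516
987 ≤ 1516 < 1597, so take 987; remainder 529
377 ≤ 529 < 610, so take 377; remainder 152
144 ≤ 152 < 233, so take 144; remainder 8
8 ≤ 8 < 13, so take 8; remainder 0
5697 = 4181 + 987 + 377 + 144 + 8, which has 5 terms.

5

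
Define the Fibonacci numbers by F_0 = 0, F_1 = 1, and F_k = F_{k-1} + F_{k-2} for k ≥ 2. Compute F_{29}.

Iterating the recurrence up to F_{22} = 17711 and F_{21} = 10946:
F_{23} = F_{22} + F_{21} = 17711 + 10946 = 28657
F_{24} = F_{23} + F_{22} = 28657 + 17711 = 46368
F_{25} = F_{24} + F_{23} = 46368 + 28657 = 75025
F_{26} = F_{25} + F_{24} = 75025 + 46368 = 121393
F_{27} = F_{26} + F_{25} = 121393 + 75025 = 196418
F_{28} = F_{27} + F_{26} = 196418 + 121393 = 317811
F_{29} = F_{28} + F_{27} = 317811 + 196418 = 514229

514229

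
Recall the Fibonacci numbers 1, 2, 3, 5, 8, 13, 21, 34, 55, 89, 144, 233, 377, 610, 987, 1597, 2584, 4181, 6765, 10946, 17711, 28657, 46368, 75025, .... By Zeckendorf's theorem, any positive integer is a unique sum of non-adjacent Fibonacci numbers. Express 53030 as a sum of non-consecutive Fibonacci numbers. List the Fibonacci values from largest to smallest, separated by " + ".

46368 ≤ 53030 < 75025, so take 46368; remainder 6662
4181 ≤ 6662 < 6765, so take 4181; remainder 2481
1597 ≤ 2481 < 2584, so take 1597; remainder 884
610 ≤ 884 < 987, so take 610; remainder 274
233 ≤ 274 < 377, so take 233; remainder 41
34 ≤ 41 < 55, so take 34; remainder 7
5 ≤ 7 < 8, so take 5; remainder 2
2 ≤ 2 < 3, so take 2; remainder 0
So 53030 = 46368 + 4181 + 1597 + 610 + 233 + 34 + 5 + 2, with no two terms consecutive in the sequence.

46368 + 4181 + 1597 + 610 + 233 + 34 + 5 + 2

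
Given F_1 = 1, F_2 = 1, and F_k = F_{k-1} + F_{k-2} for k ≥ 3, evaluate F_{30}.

Iterating the recurrence up to F_{25} = 75025 and F_{24} = 46368:
F_{26} = F_{25} + F_{24} = 75025 + 46368 = 121393
F_{27} = F_{26} + F_{25} = 121393 + 75025 = 196418
F_{28} = F_{27} + F_{26} = 196418 + 121393 = 317811
F_{29} = F_{28} + F_{27} = 317811 + 196418 = 514229
F_{30} = F_{29} + F_{28} = 514229 + 317811 = 832040

832040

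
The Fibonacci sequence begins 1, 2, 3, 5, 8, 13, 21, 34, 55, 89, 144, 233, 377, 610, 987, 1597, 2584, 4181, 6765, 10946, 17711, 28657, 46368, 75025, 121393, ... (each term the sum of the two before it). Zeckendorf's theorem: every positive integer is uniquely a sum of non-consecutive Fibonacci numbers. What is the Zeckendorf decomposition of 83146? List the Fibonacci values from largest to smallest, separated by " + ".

Greedily peel off the largest Fibonacci term at each step:
subtract 75025 from 83146: 8121 remains
subtract 6765 from 8121: 1356 remains
subtract 987 from 1356: 369 remains
subtract 233 from 369: 136 remains
subtract 89 from 136: 47 remains
subtract 34 from 47: 13 remains
subtract 13 from 13: 0 remains
So 83146 = 75025 + 6765 + 987 + 233 + 89 + 34 + 13, with no two terms consecutive in the sequence.

75025 + 6765 + 987 + 233 + 89 + 34 + 13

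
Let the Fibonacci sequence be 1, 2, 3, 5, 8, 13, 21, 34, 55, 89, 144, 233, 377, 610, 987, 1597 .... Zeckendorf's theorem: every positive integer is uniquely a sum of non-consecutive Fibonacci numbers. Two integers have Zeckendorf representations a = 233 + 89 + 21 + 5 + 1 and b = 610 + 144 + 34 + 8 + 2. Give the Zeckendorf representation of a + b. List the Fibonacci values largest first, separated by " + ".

The two numbers are 349 and 798, so their sum is 1147.
take 987 (≤ 1147); 1147 − 987 = 160
take 144 (≤ 160); 160 − 144 = 16
take 13 (≤ 16); 16 − 13 = 3
take 3 (≤ 3); 3 − 3 = 0

987 + 144 + 13 + 3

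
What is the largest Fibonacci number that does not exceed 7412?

6765 ≤ 7412 < 10946, so the largest Fibonacci number not exceeding 7412 is 6765.

6765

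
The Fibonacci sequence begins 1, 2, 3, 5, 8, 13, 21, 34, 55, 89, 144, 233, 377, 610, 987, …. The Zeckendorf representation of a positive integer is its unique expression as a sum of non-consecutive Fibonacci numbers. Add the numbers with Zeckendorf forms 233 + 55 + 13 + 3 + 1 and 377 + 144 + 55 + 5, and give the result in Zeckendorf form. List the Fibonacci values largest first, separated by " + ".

610 + 233 + 34 + 8 + 1

The two numbers are 305 and 581, so their sum is 886.
Greedy algorithm:
subtract 610 from 886: 276 remains
subtract 233 from 276: 43 remains
subtract 34 from 43: 9 remains
subtract 8 from 9: 1 remains
subtract 1 from 1: 0 remains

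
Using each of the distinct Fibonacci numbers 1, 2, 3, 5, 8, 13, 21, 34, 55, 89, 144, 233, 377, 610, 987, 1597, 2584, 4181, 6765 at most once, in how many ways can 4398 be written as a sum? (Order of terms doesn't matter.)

36

4398 = 4181+144+55+13+5 = 4181+144+55+13+3+2 = 4181+144+34+21+13+5 = 2584+1597+144+55+13+5 = … (32 more), for 36 in all.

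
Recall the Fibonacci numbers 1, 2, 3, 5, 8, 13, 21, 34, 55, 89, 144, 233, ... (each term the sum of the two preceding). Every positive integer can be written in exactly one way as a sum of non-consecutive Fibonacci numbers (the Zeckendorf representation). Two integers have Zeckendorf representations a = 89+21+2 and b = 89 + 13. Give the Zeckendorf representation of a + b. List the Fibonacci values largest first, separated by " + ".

The two numbers are 112 and 102, so their sum is 214.
subtract 144 from 214: 70 remains
subtract 55 from 70: 15 remains
subtract 13 from 15: 2 remains
subtract 2 from 2: 0 remains

144 + 55 + 13 + 2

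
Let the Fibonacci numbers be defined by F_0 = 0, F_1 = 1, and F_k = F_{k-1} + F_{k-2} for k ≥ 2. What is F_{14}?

Iterating the recurrence up to F_{8} = 21 and F_{7} = 13:
F_{9} = F_{8} + F_{7} = 21 + 13 = 34
F_{10} = F_{9} + F_{8} = 34 + 21 = 55
F_{11} = F_{10} + F_{9} = 55 + 34 = 89
F_{12} = F_{11} + F_{10} = 89 + 55 = 144
F_{13} = F_{12} + F_{11} = 144 + 89 = 233
F_{14} = F_{13} + F_{12} = 233 + 144 = 377

377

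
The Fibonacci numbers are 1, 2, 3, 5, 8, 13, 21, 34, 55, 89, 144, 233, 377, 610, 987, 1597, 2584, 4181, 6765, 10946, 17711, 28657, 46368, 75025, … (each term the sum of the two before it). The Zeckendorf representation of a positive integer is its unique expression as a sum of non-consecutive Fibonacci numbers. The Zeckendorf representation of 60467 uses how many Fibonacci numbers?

8

46368 ≤ 60467 < 75025, so take 46368; remainder 14099
10946 ≤ 14099 < 17711, so take 10946; remainder 3153
2584 ≤ 3153 < 4181, so take 2584; remainder 569
377 ≤ 569 < 610, so take 377; remainder 192
144 ≤ 192 < 233, so take 144; remainder 48
34 ≤ 48 < 55, so take 34; remainder 14
13 ≤ 14 < 21, so take 13; remainder 1
1 ≤ 1 < 2, so take 1; remainder 0
60467 = 46368 + 10946 + 2584 + 377 + 144 + 34 + 13 + 1, which has 8 terms.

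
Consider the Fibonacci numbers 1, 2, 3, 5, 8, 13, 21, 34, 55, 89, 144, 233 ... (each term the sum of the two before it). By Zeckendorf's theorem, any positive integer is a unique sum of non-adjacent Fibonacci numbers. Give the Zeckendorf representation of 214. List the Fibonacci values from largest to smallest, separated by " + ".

Greedy algorithm:
144 ≤ 214 < 233, so take 144; remainder 70
55 ≤ 70 < 89, so take 55; remainder 15
13 ≤ 15 < 21, so take 13; remainder 2
2 ≤ 2 < 3, so take 2; remainder 0
So 214 = 144 + 55 + 13 + 2, with no two terms consecutive in the sequence.

144 + 55 + 13 + 2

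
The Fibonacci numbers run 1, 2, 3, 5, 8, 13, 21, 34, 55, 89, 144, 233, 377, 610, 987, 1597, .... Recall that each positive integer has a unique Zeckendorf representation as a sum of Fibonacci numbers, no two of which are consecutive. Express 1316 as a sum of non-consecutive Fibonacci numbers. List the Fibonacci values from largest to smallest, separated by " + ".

987 + 233 + 89 + 5 + 2

Greedily peel off the largest Fibonacci term at each step:
largest Fibonacci ≤ 1316 is 987; 1316 − 987 = 329
largest Fibonacci ≤ 329 is 233; 329 − 233 = 96
largest Fibonacci ≤ 96 is 89; 96 − 89 = 7
largest Fibonacci ≤ 7 is 5; 7 − 5 = 2
largest Fibonacci ≤ 2 is 2; 2 − 2 = 0
So 1316 = 987 + 233 + 89 + 5 + 2, with no two terms consecutive in the sequence.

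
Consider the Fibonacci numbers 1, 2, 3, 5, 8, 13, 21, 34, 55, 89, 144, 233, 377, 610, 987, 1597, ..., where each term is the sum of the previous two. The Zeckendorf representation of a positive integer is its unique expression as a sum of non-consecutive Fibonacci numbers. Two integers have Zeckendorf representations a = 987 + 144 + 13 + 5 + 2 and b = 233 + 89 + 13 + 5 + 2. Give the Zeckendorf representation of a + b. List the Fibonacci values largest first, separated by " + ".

The two numbers are 1151 and 342, so their sum is 1493.
take 987 (≤ 1493); 1493 − 987 = 506
take 377 (≤ 506); 506 − 377 = 129
take 89 (≤ 129); 129 − 89 = 40
take 34 (≤ 40); 40 − 34 = 6
take 5 (≤ 6); 6 − 5 = 1
take 1 (≤ 1); 1 − 1 = 0

987 + 377 + 89 + 34 + 5 + 1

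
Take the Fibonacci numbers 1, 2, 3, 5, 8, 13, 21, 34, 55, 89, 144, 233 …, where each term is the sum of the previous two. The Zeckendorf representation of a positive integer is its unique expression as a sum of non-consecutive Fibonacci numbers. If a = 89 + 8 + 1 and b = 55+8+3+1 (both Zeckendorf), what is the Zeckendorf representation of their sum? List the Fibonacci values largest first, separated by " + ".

The two numbers are 98 and 67, so their sum is 165.
subtract 144 from 165: 21 remains
subtract 21 from 21: 0 remains

144 + 21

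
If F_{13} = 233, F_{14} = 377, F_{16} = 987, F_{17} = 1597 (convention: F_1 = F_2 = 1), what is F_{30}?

832040

By the addition formula F_{m+n} = F_m F_{n+1} + F_{m−1} F_n with m=17, n=13: F_{30} = 1597·377 + 987·233 = 602069 + 229971 = 832040.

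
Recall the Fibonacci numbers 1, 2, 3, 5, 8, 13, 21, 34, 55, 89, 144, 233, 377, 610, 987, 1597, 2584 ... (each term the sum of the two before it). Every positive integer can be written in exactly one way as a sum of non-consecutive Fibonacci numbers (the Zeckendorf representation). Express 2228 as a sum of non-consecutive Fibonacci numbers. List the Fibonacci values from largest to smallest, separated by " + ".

take 1597 (≤ 2228); 2228 − 1597 = 631
take 610 (≤ 631); 631 − 610 = 21
take 21 (≤ 21); 21 − 21 = 0
So 2228 = 1597 + 610 + 21, with no two terms consecutive in the sequence.

1597 + 610 + 21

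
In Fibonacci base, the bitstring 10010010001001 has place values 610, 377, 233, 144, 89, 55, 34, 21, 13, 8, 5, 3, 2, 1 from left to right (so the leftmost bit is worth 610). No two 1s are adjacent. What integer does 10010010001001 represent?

Summing the place values of the 1 bits: 610 + 144 + 34 + 5 + 1 = 794.

794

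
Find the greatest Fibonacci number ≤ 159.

144

144 ≤ 159 < 233, so the largest Fibonacci number not exceeding 159 is 144.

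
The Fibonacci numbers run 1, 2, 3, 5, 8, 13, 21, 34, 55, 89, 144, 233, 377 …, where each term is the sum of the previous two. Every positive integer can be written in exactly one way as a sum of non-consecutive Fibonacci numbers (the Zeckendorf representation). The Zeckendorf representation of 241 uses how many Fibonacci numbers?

2

Greedily peel off the largest Fibonacci term at each step:
233 ≤ 241 < 377, so take 233; remainder 8
8 ≤ 8 < 13, so take 8; remainder 0
241 = 233 + 8, which has 2 terms.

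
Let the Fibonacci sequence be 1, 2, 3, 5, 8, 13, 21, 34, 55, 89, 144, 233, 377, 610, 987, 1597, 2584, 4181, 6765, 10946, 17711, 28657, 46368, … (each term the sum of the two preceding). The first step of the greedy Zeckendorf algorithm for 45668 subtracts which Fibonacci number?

28657 ≤ 45668 < 46368, so the largest Fibonacci number not exceeding 45668 is 28657.

28657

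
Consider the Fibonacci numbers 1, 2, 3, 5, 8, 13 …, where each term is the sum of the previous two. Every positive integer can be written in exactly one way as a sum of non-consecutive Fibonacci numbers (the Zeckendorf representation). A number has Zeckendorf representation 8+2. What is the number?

10

8+2 = 10.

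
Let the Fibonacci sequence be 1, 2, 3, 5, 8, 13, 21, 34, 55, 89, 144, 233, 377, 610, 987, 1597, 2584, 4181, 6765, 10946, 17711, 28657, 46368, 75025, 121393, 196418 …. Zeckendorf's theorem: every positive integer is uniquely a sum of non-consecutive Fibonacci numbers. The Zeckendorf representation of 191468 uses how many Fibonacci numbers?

Repeatedly subtract the largest Fibonacci number that fits:
take 121393 (≤ 191468); 191468 − 121393 = 70075
take 46368 (≤ 70075); 70075 − 46368 = 23707
take 17711 (≤ 23707); 23707 − 17711 = 5996
take 4181 (≤ 5996); 5996 − 4181 = 1815
take 1597 (≤ 1815); 1815 − 1597 = 218
take 144 (≤ 218); 218 − 144 = 74
take 55 (≤ 74); 74 − 55 = 19
take 13 (≤ 19); 19 − 13 = 6
take 5 (≤ 6); 6 − 5 = 1
take 1 (≤ 1); 1 − 1 = 0
191468 = 121393 + 46368 + 17711 + 4181 + 1597 + 144 + 55 + 13 + 5 + 1, which has 10 terms.

10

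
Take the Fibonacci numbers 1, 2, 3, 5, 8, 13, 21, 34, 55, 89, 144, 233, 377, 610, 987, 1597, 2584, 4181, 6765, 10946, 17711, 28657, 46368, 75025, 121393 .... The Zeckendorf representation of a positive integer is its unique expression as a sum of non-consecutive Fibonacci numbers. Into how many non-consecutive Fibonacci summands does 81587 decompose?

8

Repeatedly subtract the largest Fibonacci number that fits:
81587: greatest Fibonacci not exceeding it is 75025, leaving 6562
6562: greatest Fibonacci not exceeding it is 4181, leaving 2381
2381: greatest Fibonacci not exceeding it is 1597, leaving 784
784: greatest Fibonacci not exceeding it is 610, leaving 174
174: greatest Fibonacci not exceeding it is 144, leaving 30
30: greatest Fibonacci not exceeding it is 21, leaving 9
9: greatest Fibonacci not exceeding it is 8, leaving 1
1: greatest Fibonacci not exceeding it is 1, leaving 0
81587 = 75025 + 4181 + 1597 + 610 + 144 + 21 + 8 + 1, which has 8 terms.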